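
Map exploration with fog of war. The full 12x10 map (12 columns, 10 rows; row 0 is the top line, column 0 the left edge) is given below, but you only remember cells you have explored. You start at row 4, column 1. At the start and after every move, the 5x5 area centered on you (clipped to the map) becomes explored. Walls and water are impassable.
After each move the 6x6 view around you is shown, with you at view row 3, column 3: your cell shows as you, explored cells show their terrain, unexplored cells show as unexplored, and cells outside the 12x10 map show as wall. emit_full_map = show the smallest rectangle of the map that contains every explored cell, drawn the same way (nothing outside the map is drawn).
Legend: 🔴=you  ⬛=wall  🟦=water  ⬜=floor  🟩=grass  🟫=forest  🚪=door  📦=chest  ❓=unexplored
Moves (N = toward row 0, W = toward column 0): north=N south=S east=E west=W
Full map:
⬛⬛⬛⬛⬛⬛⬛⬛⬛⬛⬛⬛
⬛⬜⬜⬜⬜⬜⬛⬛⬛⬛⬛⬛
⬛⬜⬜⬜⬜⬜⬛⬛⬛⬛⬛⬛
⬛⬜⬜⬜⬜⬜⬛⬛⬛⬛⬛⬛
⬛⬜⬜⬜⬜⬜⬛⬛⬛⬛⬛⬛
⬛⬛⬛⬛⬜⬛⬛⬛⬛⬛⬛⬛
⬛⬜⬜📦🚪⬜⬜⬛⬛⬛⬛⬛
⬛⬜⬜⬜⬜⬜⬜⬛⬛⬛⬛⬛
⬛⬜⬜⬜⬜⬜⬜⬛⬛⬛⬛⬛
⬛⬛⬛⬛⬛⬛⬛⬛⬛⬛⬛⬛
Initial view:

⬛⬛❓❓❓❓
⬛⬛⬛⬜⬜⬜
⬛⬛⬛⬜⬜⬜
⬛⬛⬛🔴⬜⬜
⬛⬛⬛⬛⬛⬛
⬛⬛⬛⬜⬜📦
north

⬛⬛❓❓❓❓
⬛⬛⬛⬜⬜⬜
⬛⬛⬛⬜⬜⬜
⬛⬛⬛🔴⬜⬜
⬛⬛⬛⬜⬜⬜
⬛⬛⬛⬛⬛⬛

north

⬛⬛⬛⬛⬛⬛
⬛⬛⬛⬛⬛⬛
⬛⬛⬛⬜⬜⬜
⬛⬛⬛🔴⬜⬜
⬛⬛⬛⬜⬜⬜
⬛⬛⬛⬜⬜⬜

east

⬛⬛⬛⬛⬛⬛
⬛⬛⬛⬛⬛⬛
⬛⬛⬜⬜⬜⬜
⬛⬛⬜🔴⬜⬜
⬛⬛⬜⬜⬜⬜
⬛⬛⬜⬜⬜⬜

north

⬛⬛⬛⬛⬛⬛
⬛⬛⬛⬛⬛⬛
⬛⬛⬛⬛⬛⬛
⬛⬛⬜🔴⬜⬜
⬛⬛⬜⬜⬜⬜
⬛⬛⬜⬜⬜⬜

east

⬛⬛⬛⬛⬛⬛
⬛⬛⬛⬛⬛⬛
⬛⬛⬛⬛⬛⬛
⬛⬜⬜🔴⬜⬜
⬛⬜⬜⬜⬜⬜
⬛⬜⬜⬜⬜⬜

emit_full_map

⬛⬛⬛⬛⬛⬛
⬛⬜⬜🔴⬜⬜
⬛⬜⬜⬜⬜⬜
⬛⬜⬜⬜⬜⬜
⬛⬜⬜⬜⬜❓
⬛⬛⬛⬛❓❓
⬛⬜⬜📦❓❓

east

⬛⬛⬛⬛⬛⬛
⬛⬛⬛⬛⬛⬛
⬛⬛⬛⬛⬛⬛
⬜⬜⬜🔴⬜⬛
⬜⬜⬜⬜⬜⬛
⬜⬜⬜⬜⬜⬛

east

⬛⬛⬛⬛⬛⬛
⬛⬛⬛⬛⬛⬛
⬛⬛⬛⬛⬛⬛
⬜⬜⬜🔴⬛⬛
⬜⬜⬜⬜⬛⬛
⬜⬜⬜⬜⬛⬛

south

⬛⬛⬛⬛⬛⬛
⬛⬛⬛⬛⬛⬛
⬜⬜⬜⬜⬛⬛
⬜⬜⬜🔴⬛⬛
⬜⬜⬜⬜⬛⬛
⬜⬜⬜⬜⬛⬛

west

⬛⬛⬛⬛⬛⬛
⬛⬛⬛⬛⬛⬛
⬜⬜⬜⬜⬜⬛
⬜⬜⬜🔴⬜⬛
⬜⬜⬜⬜⬜⬛
⬜⬜⬜⬜⬜⬛

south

⬛⬛⬛⬛⬛⬛
⬜⬜⬜⬜⬜⬛
⬜⬜⬜⬜⬜⬛
⬜⬜⬜🔴⬜⬛
⬜⬜⬜⬜⬜⬛
⬛⬛⬛⬜⬛⬛

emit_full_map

⬛⬛⬛⬛⬛⬛⬛⬛
⬛⬜⬜⬜⬜⬜⬛⬛
⬛⬜⬜⬜⬜⬜⬛⬛
⬛⬜⬜⬜🔴⬜⬛⬛
⬛⬜⬜⬜⬜⬜⬛⬛
⬛⬛⬛⬛⬜⬛⬛❓
⬛⬜⬜📦❓❓❓❓


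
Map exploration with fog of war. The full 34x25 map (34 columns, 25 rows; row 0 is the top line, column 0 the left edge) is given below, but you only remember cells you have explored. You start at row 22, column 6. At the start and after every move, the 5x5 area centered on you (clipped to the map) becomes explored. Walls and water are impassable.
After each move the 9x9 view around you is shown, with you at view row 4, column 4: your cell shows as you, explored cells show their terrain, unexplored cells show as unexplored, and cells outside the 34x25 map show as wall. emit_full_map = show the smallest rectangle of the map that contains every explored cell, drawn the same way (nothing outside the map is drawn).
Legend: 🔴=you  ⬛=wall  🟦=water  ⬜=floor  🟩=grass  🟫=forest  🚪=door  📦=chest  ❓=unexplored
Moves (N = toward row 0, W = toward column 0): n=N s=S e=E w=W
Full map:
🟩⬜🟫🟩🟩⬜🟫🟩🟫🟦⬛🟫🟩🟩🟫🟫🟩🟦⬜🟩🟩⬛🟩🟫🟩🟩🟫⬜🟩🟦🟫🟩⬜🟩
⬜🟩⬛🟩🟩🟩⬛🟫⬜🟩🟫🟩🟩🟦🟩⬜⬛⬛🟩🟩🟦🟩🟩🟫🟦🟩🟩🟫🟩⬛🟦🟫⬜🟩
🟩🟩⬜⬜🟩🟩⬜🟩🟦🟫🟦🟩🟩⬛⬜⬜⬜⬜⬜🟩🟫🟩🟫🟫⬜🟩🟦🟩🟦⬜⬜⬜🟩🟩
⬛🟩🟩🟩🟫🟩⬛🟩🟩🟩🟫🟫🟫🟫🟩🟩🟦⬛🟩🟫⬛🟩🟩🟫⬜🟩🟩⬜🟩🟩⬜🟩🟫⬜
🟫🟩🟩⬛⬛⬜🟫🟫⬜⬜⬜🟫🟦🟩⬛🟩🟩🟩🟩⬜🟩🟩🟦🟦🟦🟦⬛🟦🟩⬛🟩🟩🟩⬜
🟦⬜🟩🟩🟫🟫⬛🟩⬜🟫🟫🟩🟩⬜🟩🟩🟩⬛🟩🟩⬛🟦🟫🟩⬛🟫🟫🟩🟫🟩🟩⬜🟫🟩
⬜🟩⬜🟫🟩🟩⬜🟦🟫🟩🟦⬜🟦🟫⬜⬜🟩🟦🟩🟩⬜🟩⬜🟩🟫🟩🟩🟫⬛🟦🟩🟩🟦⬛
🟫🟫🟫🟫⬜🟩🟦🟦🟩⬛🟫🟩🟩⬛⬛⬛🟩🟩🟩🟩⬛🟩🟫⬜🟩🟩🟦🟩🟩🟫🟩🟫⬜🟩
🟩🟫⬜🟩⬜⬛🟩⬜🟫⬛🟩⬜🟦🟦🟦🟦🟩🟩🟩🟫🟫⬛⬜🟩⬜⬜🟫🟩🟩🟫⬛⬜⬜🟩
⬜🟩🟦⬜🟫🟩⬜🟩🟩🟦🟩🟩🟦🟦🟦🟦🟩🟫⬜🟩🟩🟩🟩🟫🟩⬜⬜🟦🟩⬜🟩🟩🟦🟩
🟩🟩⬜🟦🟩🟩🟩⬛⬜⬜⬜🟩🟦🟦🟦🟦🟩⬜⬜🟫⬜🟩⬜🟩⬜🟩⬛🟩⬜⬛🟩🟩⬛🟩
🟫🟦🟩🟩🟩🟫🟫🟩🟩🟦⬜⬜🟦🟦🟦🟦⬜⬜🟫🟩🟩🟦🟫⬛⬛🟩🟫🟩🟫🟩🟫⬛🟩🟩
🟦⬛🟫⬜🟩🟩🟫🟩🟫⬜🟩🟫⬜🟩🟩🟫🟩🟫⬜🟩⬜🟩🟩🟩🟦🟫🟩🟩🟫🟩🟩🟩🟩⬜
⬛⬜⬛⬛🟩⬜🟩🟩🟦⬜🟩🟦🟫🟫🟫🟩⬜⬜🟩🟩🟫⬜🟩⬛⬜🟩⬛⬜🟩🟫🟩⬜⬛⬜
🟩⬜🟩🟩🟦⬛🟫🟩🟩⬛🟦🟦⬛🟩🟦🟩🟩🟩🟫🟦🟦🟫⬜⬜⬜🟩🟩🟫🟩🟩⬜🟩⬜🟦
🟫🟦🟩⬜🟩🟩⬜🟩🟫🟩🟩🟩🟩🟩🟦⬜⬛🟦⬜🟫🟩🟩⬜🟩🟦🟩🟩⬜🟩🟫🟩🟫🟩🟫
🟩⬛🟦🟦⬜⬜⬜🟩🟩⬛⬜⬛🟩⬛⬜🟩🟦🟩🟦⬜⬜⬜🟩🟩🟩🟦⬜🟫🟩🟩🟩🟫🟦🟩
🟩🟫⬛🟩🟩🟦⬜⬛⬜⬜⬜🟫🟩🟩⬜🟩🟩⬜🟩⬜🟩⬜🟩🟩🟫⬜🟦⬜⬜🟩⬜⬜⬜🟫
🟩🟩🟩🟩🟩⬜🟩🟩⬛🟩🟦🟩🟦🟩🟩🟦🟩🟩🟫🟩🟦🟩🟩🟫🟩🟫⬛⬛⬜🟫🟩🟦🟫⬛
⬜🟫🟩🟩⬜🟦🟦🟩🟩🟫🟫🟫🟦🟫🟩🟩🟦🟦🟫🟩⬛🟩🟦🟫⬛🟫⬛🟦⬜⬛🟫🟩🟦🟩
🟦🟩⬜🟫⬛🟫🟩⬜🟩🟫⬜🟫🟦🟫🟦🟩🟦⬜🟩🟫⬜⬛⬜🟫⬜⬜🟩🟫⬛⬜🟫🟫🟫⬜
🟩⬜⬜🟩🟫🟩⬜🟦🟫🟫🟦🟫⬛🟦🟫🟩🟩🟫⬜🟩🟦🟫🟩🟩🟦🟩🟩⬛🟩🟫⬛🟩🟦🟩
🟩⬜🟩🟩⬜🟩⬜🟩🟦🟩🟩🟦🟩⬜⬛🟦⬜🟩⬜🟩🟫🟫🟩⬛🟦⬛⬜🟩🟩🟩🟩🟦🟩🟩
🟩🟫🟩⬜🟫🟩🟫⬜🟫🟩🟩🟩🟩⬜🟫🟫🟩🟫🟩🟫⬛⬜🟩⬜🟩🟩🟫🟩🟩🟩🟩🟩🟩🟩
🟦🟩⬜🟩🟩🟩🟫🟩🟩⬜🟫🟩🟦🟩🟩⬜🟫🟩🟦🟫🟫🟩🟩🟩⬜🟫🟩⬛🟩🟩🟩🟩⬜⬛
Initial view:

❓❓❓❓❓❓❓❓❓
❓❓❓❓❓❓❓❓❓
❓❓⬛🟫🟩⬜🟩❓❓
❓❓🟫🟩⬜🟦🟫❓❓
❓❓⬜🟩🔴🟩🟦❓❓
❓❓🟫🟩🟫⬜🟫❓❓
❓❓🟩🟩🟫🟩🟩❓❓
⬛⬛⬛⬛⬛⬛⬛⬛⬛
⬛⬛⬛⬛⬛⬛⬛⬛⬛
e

❓❓❓❓❓❓❓❓❓
❓❓❓❓❓❓❓❓❓
❓⬛🟫🟩⬜🟩🟫❓❓
❓🟫🟩⬜🟦🟫🟫❓❓
❓⬜🟩⬜🔴🟦🟩❓❓
❓🟫🟩🟫⬜🟫🟩❓❓
❓🟩🟩🟫🟩🟩⬜❓❓
⬛⬛⬛⬛⬛⬛⬛⬛⬛
⬛⬛⬛⬛⬛⬛⬛⬛⬛

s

❓❓❓❓❓❓❓❓❓
❓⬛🟫🟩⬜🟩🟫❓❓
❓🟫🟩⬜🟦🟫🟫❓❓
❓⬜🟩⬜🟩🟦🟩❓❓
❓🟫🟩🟫🔴🟫🟩❓❓
❓🟩🟩🟫🟩🟩⬜❓❓
⬛⬛⬛⬛⬛⬛⬛⬛⬛
⬛⬛⬛⬛⬛⬛⬛⬛⬛
⬛⬛⬛⬛⬛⬛⬛⬛⬛

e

❓❓❓❓❓❓❓❓❓
⬛🟫🟩⬜🟩🟫❓❓❓
🟫🟩⬜🟦🟫🟫🟦❓❓
⬜🟩⬜🟩🟦🟩🟩❓❓
🟫🟩🟫⬜🔴🟩🟩❓❓
🟩🟩🟫🟩🟩⬜🟫❓❓
⬛⬛⬛⬛⬛⬛⬛⬛⬛
⬛⬛⬛⬛⬛⬛⬛⬛⬛
⬛⬛⬛⬛⬛⬛⬛⬛⬛

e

❓❓❓❓❓❓❓❓❓
🟫🟩⬜🟩🟫❓❓❓❓
🟩⬜🟦🟫🟫🟦🟫❓❓
🟩⬜🟩🟦🟩🟩🟦❓❓
🟩🟫⬜🟫🔴🟩🟩❓❓
🟩🟫🟩🟩⬜🟫🟩❓❓
⬛⬛⬛⬛⬛⬛⬛⬛⬛
⬛⬛⬛⬛⬛⬛⬛⬛⬛
⬛⬛⬛⬛⬛⬛⬛⬛⬛

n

❓❓❓❓❓❓❓❓❓
❓❓❓❓❓❓❓❓❓
🟫🟩⬜🟩🟫⬜🟫❓❓
🟩⬜🟦🟫🟫🟦🟫❓❓
🟩⬜🟩🟦🔴🟩🟦❓❓
🟩🟫⬜🟫🟩🟩🟩❓❓
🟩🟫🟩🟩⬜🟫🟩❓❓
⬛⬛⬛⬛⬛⬛⬛⬛⬛
⬛⬛⬛⬛⬛⬛⬛⬛⬛

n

❓❓❓❓❓❓❓❓❓
❓❓❓❓❓❓❓❓❓
❓❓🟩🟩🟫🟫🟫❓❓
🟫🟩⬜🟩🟫⬜🟫❓❓
🟩⬜🟦🟫🔴🟦🟫❓❓
🟩⬜🟩🟦🟩🟩🟦❓❓
🟩🟫⬜🟫🟩🟩🟩❓❓
🟩🟫🟩🟩⬜🟫🟩❓❓
⬛⬛⬛⬛⬛⬛⬛⬛⬛

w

❓❓❓❓❓❓❓❓❓
❓❓❓❓❓❓❓❓❓
❓❓🟦🟩🟩🟫🟫🟫❓
⬛🟫🟩⬜🟩🟫⬜🟫❓
🟫🟩⬜🟦🔴🟫🟦🟫❓
⬜🟩⬜🟩🟦🟩🟩🟦❓
🟫🟩🟫⬜🟫🟩🟩🟩❓
🟩🟩🟫🟩🟩⬜🟫🟩❓
⬛⬛⬛⬛⬛⬛⬛⬛⬛

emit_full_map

❓❓🟦🟩🟩🟫🟫🟫
⬛🟫🟩⬜🟩🟫⬜🟫
🟫🟩⬜🟦🔴🟫🟦🟫
⬜🟩⬜🟩🟦🟩🟩🟦
🟫🟩🟫⬜🟫🟩🟩🟩
🟩🟩🟫🟩🟩⬜🟫🟩

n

❓❓❓❓❓❓❓❓❓
❓❓❓❓❓❓❓❓❓
❓❓🟩🟩⬛🟩🟦❓❓
❓❓🟦🟩🟩🟫🟫🟫❓
⬛🟫🟩⬜🔴🟫⬜🟫❓
🟫🟩⬜🟦🟫🟫🟦🟫❓
⬜🟩⬜🟩🟦🟩🟩🟦❓
🟫🟩🟫⬜🟫🟩🟩🟩❓
🟩🟩🟫🟩🟩⬜🟫🟩❓

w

❓❓❓❓❓❓❓❓❓
❓❓❓❓❓❓❓❓❓
❓❓⬜🟩🟩⬛🟩🟦❓
❓❓🟦🟦🟩🟩🟫🟫🟫
❓⬛🟫🟩🔴🟩🟫⬜🟫
❓🟫🟩⬜🟦🟫🟫🟦🟫
❓⬜🟩⬜🟩🟦🟩🟩🟦
❓🟫🟩🟫⬜🟫🟩🟩🟩
❓🟩🟩🟫🟩🟩⬜🟫🟩

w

❓❓❓❓❓❓❓❓❓
❓❓❓❓❓❓❓❓❓
❓❓🟩⬜🟩🟩⬛🟩🟦
❓❓⬜🟦🟦🟩🟩🟫🟫
❓❓⬛🟫🔴⬜🟩🟫⬜
❓❓🟫🟩⬜🟦🟫🟫🟦
❓❓⬜🟩⬜🟩🟦🟩🟩
❓❓🟫🟩🟫⬜🟫🟩🟩
❓❓🟩🟩🟫🟩🟩⬜🟫

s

❓❓❓❓❓❓❓❓❓
❓❓🟩⬜🟩🟩⬛🟩🟦
❓❓⬜🟦🟦🟩🟩🟫🟫
❓❓⬛🟫🟩⬜🟩🟫⬜
❓❓🟫🟩🔴🟦🟫🟫🟦
❓❓⬜🟩⬜🟩🟦🟩🟩
❓❓🟫🟩🟫⬜🟫🟩🟩
❓❓🟩🟩🟫🟩🟩⬜🟫
⬛⬛⬛⬛⬛⬛⬛⬛⬛

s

❓❓🟩⬜🟩🟩⬛🟩🟦
❓❓⬜🟦🟦🟩🟩🟫🟫
❓❓⬛🟫🟩⬜🟩🟫⬜
❓❓🟫🟩⬜🟦🟫🟫🟦
❓❓⬜🟩🔴🟩🟦🟩🟩
❓❓🟫🟩🟫⬜🟫🟩🟩
❓❓🟩🟩🟫🟩🟩⬜🟫
⬛⬛⬛⬛⬛⬛⬛⬛⬛
⬛⬛⬛⬛⬛⬛⬛⬛⬛

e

❓🟩⬜🟩🟩⬛🟩🟦❓
❓⬜🟦🟦🟩🟩🟫🟫🟫
❓⬛🟫🟩⬜🟩🟫⬜🟫
❓🟫🟩⬜🟦🟫🟫🟦🟫
❓⬜🟩⬜🔴🟦🟩🟩🟦
❓🟫🟩🟫⬜🟫🟩🟩🟩
❓🟩🟩🟫🟩🟩⬜🟫🟩
⬛⬛⬛⬛⬛⬛⬛⬛⬛
⬛⬛⬛⬛⬛⬛⬛⬛⬛

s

❓⬜🟦🟦🟩🟩🟫🟫🟫
❓⬛🟫🟩⬜🟩🟫⬜🟫
❓🟫🟩⬜🟦🟫🟫🟦🟫
❓⬜🟩⬜🟩🟦🟩🟩🟦
❓🟫🟩🟫🔴🟫🟩🟩🟩
❓🟩🟩🟫🟩🟩⬜🟫🟩
⬛⬛⬛⬛⬛⬛⬛⬛⬛
⬛⬛⬛⬛⬛⬛⬛⬛⬛
⬛⬛⬛⬛⬛⬛⬛⬛⬛

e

⬜🟦🟦🟩🟩🟫🟫🟫❓
⬛🟫🟩⬜🟩🟫⬜🟫❓
🟫🟩⬜🟦🟫🟫🟦🟫❓
⬜🟩⬜🟩🟦🟩🟩🟦❓
🟫🟩🟫⬜🔴🟩🟩🟩❓
🟩🟩🟫🟩🟩⬜🟫🟩❓
⬛⬛⬛⬛⬛⬛⬛⬛⬛
⬛⬛⬛⬛⬛⬛⬛⬛⬛
⬛⬛⬛⬛⬛⬛⬛⬛⬛

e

🟦🟦🟩🟩🟫🟫🟫❓❓
🟫🟩⬜🟩🟫⬜🟫❓❓
🟩⬜🟦🟫🟫🟦🟫❓❓
🟩⬜🟩🟦🟩🟩🟦❓❓
🟩🟫⬜🟫🔴🟩🟩❓❓
🟩🟫🟩🟩⬜🟫🟩❓❓
⬛⬛⬛⬛⬛⬛⬛⬛⬛
⬛⬛⬛⬛⬛⬛⬛⬛⬛
⬛⬛⬛⬛⬛⬛⬛⬛⬛

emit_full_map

🟩⬜🟩🟩⬛🟩🟦❓
⬜🟦🟦🟩🟩🟫🟫🟫
⬛🟫🟩⬜🟩🟫⬜🟫
🟫🟩⬜🟦🟫🟫🟦🟫
⬜🟩⬜🟩🟦🟩🟩🟦
🟫🟩🟫⬜🟫🔴🟩🟩
🟩🟩🟫🟩🟩⬜🟫🟩

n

⬜🟩🟩⬛🟩🟦❓❓❓
🟦🟦🟩🟩🟫🟫🟫❓❓
🟫🟩⬜🟩🟫⬜🟫❓❓
🟩⬜🟦🟫🟫🟦🟫❓❓
🟩⬜🟩🟦🔴🟩🟦❓❓
🟩🟫⬜🟫🟩🟩🟩❓❓
🟩🟫🟩🟩⬜🟫🟩❓❓
⬛⬛⬛⬛⬛⬛⬛⬛⬛
⬛⬛⬛⬛⬛⬛⬛⬛⬛

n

❓❓❓❓❓❓❓❓❓
⬜🟩🟩⬛🟩🟦❓❓❓
🟦🟦🟩🟩🟫🟫🟫❓❓
🟫🟩⬜🟩🟫⬜🟫❓❓
🟩⬜🟦🟫🔴🟦🟫❓❓
🟩⬜🟩🟦🟩🟩🟦❓❓
🟩🟫⬜🟫🟩🟩🟩❓❓
🟩🟫🟩🟩⬜🟫🟩❓❓
⬛⬛⬛⬛⬛⬛⬛⬛⬛

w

❓❓❓❓❓❓❓❓❓
🟩⬜🟩🟩⬛🟩🟦❓❓
⬜🟦🟦🟩🟩🟫🟫🟫❓
⬛🟫🟩⬜🟩🟫⬜🟫❓
🟫🟩⬜🟦🔴🟫🟦🟫❓
⬜🟩⬜🟩🟦🟩🟩🟦❓
🟫🟩🟫⬜🟫🟩🟩🟩❓
🟩🟩🟫🟩🟩⬜🟫🟩❓
⬛⬛⬛⬛⬛⬛⬛⬛⬛

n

❓❓❓❓❓❓❓❓❓
❓❓❓❓❓❓❓❓❓
🟩⬜🟩🟩⬛🟩🟦❓❓
⬜🟦🟦🟩🟩🟫🟫🟫❓
⬛🟫🟩⬜🔴🟫⬜🟫❓
🟫🟩⬜🟦🟫🟫🟦🟫❓
⬜🟩⬜🟩🟦🟩🟩🟦❓
🟫🟩🟫⬜🟫🟩🟩🟩❓
🟩🟩🟫🟩🟩⬜🟫🟩❓

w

❓❓❓❓❓❓❓❓❓
❓❓❓❓❓❓❓❓❓
❓🟩⬜🟩🟩⬛🟩🟦❓
❓⬜🟦🟦🟩🟩🟫🟫🟫
❓⬛🟫🟩🔴🟩🟫⬜🟫
❓🟫🟩⬜🟦🟫🟫🟦🟫
❓⬜🟩⬜🟩🟦🟩🟩🟦
❓🟫🟩🟫⬜🟫🟩🟩🟩
❓🟩🟩🟫🟩🟩⬜🟫🟩

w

❓❓❓❓❓❓❓❓❓
❓❓❓❓❓❓❓❓❓
❓❓🟩⬜🟩🟩⬛🟩🟦
❓❓⬜🟦🟦🟩🟩🟫🟫
❓❓⬛🟫🔴⬜🟩🟫⬜
❓❓🟫🟩⬜🟦🟫🟫🟦
❓❓⬜🟩⬜🟩🟦🟩🟩
❓❓🟫🟩🟫⬜🟫🟩🟩
❓❓🟩🟩🟫🟩🟩⬜🟫

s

❓❓❓❓❓❓❓❓❓
❓❓🟩⬜🟩🟩⬛🟩🟦
❓❓⬜🟦🟦🟩🟩🟫🟫
❓❓⬛🟫🟩⬜🟩🟫⬜
❓❓🟫🟩🔴🟦🟫🟫🟦
❓❓⬜🟩⬜🟩🟦🟩🟩
❓❓🟫🟩🟫⬜🟫🟩🟩
❓❓🟩🟩🟫🟩🟩⬜🟫
⬛⬛⬛⬛⬛⬛⬛⬛⬛


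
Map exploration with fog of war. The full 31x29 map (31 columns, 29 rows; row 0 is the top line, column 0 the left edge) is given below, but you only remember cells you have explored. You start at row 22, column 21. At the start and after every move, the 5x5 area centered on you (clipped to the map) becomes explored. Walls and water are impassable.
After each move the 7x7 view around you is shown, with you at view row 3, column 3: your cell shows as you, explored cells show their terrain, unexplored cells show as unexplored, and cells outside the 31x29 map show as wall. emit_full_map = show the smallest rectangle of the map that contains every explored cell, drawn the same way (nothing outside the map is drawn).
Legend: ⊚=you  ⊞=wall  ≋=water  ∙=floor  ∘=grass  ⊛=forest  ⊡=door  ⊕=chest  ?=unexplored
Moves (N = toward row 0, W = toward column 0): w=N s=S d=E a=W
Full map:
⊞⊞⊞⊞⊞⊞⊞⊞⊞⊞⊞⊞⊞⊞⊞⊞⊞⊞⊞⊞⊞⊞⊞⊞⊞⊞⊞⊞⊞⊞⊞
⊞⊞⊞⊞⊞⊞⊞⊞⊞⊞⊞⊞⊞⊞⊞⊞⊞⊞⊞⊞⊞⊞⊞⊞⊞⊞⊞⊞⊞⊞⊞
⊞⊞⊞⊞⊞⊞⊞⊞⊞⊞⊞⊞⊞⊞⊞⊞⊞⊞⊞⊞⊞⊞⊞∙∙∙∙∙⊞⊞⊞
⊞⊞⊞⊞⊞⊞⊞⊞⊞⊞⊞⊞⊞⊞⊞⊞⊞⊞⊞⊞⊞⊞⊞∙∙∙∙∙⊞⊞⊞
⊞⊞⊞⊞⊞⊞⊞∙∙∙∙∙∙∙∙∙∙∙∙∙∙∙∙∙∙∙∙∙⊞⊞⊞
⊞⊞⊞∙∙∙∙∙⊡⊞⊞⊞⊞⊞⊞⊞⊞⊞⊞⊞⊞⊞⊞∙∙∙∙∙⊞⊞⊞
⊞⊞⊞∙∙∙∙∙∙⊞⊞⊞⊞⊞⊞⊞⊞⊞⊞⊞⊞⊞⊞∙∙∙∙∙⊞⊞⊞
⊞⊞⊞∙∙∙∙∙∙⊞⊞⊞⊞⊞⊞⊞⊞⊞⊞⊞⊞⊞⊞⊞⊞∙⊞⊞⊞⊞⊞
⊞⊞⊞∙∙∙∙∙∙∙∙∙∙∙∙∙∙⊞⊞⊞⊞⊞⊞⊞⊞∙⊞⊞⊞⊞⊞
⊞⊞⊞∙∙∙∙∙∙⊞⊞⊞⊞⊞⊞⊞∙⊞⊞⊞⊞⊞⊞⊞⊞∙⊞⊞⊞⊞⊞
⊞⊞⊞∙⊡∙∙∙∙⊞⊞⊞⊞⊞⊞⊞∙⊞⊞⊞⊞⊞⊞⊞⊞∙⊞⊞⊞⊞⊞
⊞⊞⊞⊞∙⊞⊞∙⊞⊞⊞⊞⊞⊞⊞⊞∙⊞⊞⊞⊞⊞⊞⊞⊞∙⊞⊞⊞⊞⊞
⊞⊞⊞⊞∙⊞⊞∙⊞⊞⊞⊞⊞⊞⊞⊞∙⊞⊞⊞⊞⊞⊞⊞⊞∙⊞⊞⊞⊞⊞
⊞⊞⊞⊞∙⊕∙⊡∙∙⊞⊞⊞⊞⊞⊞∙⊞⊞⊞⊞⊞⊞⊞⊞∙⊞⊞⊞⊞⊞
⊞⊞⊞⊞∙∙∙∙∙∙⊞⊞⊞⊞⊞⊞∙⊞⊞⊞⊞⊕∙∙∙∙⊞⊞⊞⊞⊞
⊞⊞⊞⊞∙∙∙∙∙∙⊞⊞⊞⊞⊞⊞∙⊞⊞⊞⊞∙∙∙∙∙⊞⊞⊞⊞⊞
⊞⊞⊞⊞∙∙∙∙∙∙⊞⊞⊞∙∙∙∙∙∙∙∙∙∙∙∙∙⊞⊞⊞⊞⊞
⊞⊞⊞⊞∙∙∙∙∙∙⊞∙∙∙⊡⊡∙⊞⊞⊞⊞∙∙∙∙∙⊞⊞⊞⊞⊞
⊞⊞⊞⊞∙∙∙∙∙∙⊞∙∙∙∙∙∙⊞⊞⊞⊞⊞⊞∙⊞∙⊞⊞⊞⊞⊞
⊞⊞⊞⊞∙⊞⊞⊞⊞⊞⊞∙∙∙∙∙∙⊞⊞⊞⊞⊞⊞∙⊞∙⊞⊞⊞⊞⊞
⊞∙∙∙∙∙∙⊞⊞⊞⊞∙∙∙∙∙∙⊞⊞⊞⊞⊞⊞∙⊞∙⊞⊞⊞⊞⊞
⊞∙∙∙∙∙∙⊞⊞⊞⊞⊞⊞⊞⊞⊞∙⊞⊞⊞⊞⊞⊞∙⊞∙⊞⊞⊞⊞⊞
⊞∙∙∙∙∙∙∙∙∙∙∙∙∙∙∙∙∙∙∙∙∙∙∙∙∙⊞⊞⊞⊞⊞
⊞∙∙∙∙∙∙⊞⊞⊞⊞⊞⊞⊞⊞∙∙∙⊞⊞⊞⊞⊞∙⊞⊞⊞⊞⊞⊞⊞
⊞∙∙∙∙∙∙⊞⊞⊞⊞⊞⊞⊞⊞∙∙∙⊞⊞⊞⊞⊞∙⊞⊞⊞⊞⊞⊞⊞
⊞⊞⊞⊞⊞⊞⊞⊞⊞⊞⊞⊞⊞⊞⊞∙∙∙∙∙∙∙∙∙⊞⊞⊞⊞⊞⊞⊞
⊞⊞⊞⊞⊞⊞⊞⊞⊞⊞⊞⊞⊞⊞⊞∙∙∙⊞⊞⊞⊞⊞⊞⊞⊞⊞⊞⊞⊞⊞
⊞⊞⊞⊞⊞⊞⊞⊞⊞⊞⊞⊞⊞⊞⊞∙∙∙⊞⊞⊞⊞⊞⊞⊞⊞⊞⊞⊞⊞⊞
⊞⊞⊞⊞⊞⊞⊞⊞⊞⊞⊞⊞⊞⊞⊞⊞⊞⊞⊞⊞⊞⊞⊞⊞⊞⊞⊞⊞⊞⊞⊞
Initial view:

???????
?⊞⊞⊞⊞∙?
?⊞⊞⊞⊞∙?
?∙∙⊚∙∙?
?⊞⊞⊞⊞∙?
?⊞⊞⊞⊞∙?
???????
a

???????
?⊞⊞⊞⊞⊞∙
?⊞⊞⊞⊞⊞∙
?∙∙⊚∙∙∙
?⊞⊞⊞⊞⊞∙
?⊞⊞⊞⊞⊞∙
???????

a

???????
?⊞⊞⊞⊞⊞⊞
?⊞⊞⊞⊞⊞⊞
?∙∙⊚∙∙∙
?∙⊞⊞⊞⊞⊞
?∙⊞⊞⊞⊞⊞
???????

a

???????
?∙⊞⊞⊞⊞⊞
?∙⊞⊞⊞⊞⊞
?∙∙⊚∙∙∙
?∙∙⊞⊞⊞⊞
?∙∙⊞⊞⊞⊞
???????

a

???????
?∙∙⊞⊞⊞⊞
?⊞∙⊞⊞⊞⊞
?∙∙⊚∙∙∙
?∙∙∙⊞⊞⊞
?∙∙∙⊞⊞⊞
???????

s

?∙∙⊞⊞⊞⊞
?⊞∙⊞⊞⊞⊞
?∙∙∙∙∙∙
?∙∙⊚⊞⊞⊞
?∙∙∙⊞⊞⊞
?∙∙∙∙∙?
???????

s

?⊞∙⊞⊞⊞⊞
?∙∙∙∙∙∙
?∙∙∙⊞⊞⊞
?∙∙⊚⊞⊞⊞
?∙∙∙∙∙?
?∙∙∙⊞⊞?
???????

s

?∙∙∙∙∙∙
?∙∙∙⊞⊞⊞
?∙∙∙⊞⊞⊞
?∙∙⊚∙∙?
?∙∙∙⊞⊞?
?∙∙∙⊞⊞?
???????

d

∙∙∙∙∙∙∙
∙∙∙⊞⊞⊞⊞
∙∙∙⊞⊞⊞⊞
∙∙∙⊚∙∙?
∙∙∙⊞⊞⊞?
∙∙∙⊞⊞⊞?
???????

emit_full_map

∙∙⊞⊞⊞⊞⊞⊞∙
⊞∙⊞⊞⊞⊞⊞⊞∙
∙∙∙∙∙∙∙∙∙
∙∙∙⊞⊞⊞⊞⊞∙
∙∙∙⊞⊞⊞⊞⊞∙
∙∙∙⊚∙∙???
∙∙∙⊞⊞⊞???
∙∙∙⊞⊞⊞???

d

∙∙∙∙∙∙∙
∙∙⊞⊞⊞⊞⊞
∙∙⊞⊞⊞⊞⊞
∙∙∙⊚∙∙?
∙∙⊞⊞⊞⊞?
∙∙⊞⊞⊞⊞?
???????

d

∙∙∙∙∙∙∙
∙⊞⊞⊞⊞⊞∙
∙⊞⊞⊞⊞⊞∙
∙∙∙⊚∙∙?
∙⊞⊞⊞⊞⊞?
∙⊞⊞⊞⊞⊞?
???????

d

∙∙∙∙∙∙?
⊞⊞⊞⊞⊞∙?
⊞⊞⊞⊞⊞∙?
∙∙∙⊚∙∙?
⊞⊞⊞⊞⊞⊞?
⊞⊞⊞⊞⊞⊞?
???????

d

∙∙∙∙∙??
⊞⊞⊞⊞∙⊞?
⊞⊞⊞⊞∙⊞?
∙∙∙⊚∙⊞?
⊞⊞⊞⊞⊞⊞?
⊞⊞⊞⊞⊞⊞?
???????

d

∙∙∙∙???
⊞⊞⊞∙⊞⊞?
⊞⊞⊞∙⊞⊞?
∙∙∙⊚⊞⊞?
⊞⊞⊞⊞⊞⊞?
⊞⊞⊞⊞⊞⊞?
???????

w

⊞⊞⊞∙???
∙∙∙∙∙∙?
⊞⊞⊞∙⊞⊞?
⊞⊞⊞⊚⊞⊞?
∙∙∙∙⊞⊞?
⊞⊞⊞⊞⊞⊞?
⊞⊞⊞⊞⊞⊞?

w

⊞⊞⊞∙???
⊞⊞⊞∙⊞∙?
∙∙∙∙∙∙?
⊞⊞⊞⊚⊞⊞?
⊞⊞⊞∙⊞⊞?
∙∙∙∙⊞⊞?
⊞⊞⊞⊞⊞⊞?

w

???????
⊞⊞⊞∙⊞∙?
⊞⊞⊞∙⊞∙?
∙∙∙⊚∙∙?
⊞⊞⊞∙⊞⊞?
⊞⊞⊞∙⊞⊞?
∙∙∙∙⊞⊞?

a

???????
⊞⊞⊞⊞∙⊞∙
⊞⊞⊞⊞∙⊞∙
∙∙∙⊚∙∙∙
⊞⊞⊞⊞∙⊞⊞
⊞⊞⊞⊞∙⊞⊞
∙∙∙∙∙⊞⊞

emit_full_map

∙∙⊞⊞⊞⊞⊞⊞∙⊞∙
⊞∙⊞⊞⊞⊞⊞⊞∙⊞∙
∙∙∙∙∙∙∙⊚∙∙∙
∙∙∙⊞⊞⊞⊞⊞∙⊞⊞
∙∙∙⊞⊞⊞⊞⊞∙⊞⊞
∙∙∙∙∙∙∙∙∙⊞⊞
∙∙∙⊞⊞⊞⊞⊞⊞⊞⊞
∙∙∙⊞⊞⊞⊞⊞⊞⊞⊞

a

???????
⊞⊞⊞⊞⊞∙⊞
⊞⊞⊞⊞⊞∙⊞
∙∙∙⊚∙∙∙
⊞⊞⊞⊞⊞∙⊞
⊞⊞⊞⊞⊞∙⊞
∙∙∙∙∙∙⊞

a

???????
⊞⊞⊞⊞⊞⊞∙
⊞⊞⊞⊞⊞⊞∙
∙∙∙⊚∙∙∙
∙⊞⊞⊞⊞⊞∙
∙⊞⊞⊞⊞⊞∙
∙∙∙∙∙∙∙

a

???????
∙⊞⊞⊞⊞⊞⊞
∙⊞⊞⊞⊞⊞⊞
∙∙∙⊚∙∙∙
∙∙⊞⊞⊞⊞⊞
∙∙⊞⊞⊞⊞⊞
∙∙∙∙∙∙∙

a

???????
∙∙⊞⊞⊞⊞⊞
⊞∙⊞⊞⊞⊞⊞
∙∙∙⊚∙∙∙
∙∙∙⊞⊞⊞⊞
∙∙∙⊞⊞⊞⊞
∙∙∙∙∙∙∙

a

???????
?∙∙⊞⊞⊞⊞
?⊞∙⊞⊞⊞⊞
?∙∙⊚∙∙∙
?∙∙∙⊞⊞⊞
?∙∙∙⊞⊞⊞
?∙∙∙∙∙∙

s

?∙∙⊞⊞⊞⊞
?⊞∙⊞⊞⊞⊞
?∙∙∙∙∙∙
?∙∙⊚⊞⊞⊞
?∙∙∙⊞⊞⊞
?∙∙∙∙∙∙
?∙∙∙⊞⊞⊞

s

?⊞∙⊞⊞⊞⊞
?∙∙∙∙∙∙
?∙∙∙⊞⊞⊞
?∙∙⊚⊞⊞⊞
?∙∙∙∙∙∙
?∙∙∙⊞⊞⊞
?∙∙∙⊞⊞⊞

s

?∙∙∙∙∙∙
?∙∙∙⊞⊞⊞
?∙∙∙⊞⊞⊞
?∙∙⊚∙∙∙
?∙∙∙⊞⊞⊞
?∙∙∙⊞⊞⊞
???????

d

∙∙∙∙∙∙∙
∙∙∙⊞⊞⊞⊞
∙∙∙⊞⊞⊞⊞
∙∙∙⊚∙∙∙
∙∙∙⊞⊞⊞⊞
∙∙∙⊞⊞⊞⊞
???????

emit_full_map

∙∙⊞⊞⊞⊞⊞⊞∙⊞∙
⊞∙⊞⊞⊞⊞⊞⊞∙⊞∙
∙∙∙∙∙∙∙∙∙∙∙
∙∙∙⊞⊞⊞⊞⊞∙⊞⊞
∙∙∙⊞⊞⊞⊞⊞∙⊞⊞
∙∙∙⊚∙∙∙∙∙⊞⊞
∙∙∙⊞⊞⊞⊞⊞⊞⊞⊞
∙∙∙⊞⊞⊞⊞⊞⊞⊞⊞

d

∙∙∙∙∙∙∙
∙∙⊞⊞⊞⊞⊞
∙∙⊞⊞⊞⊞⊞
∙∙∙⊚∙∙∙
∙∙⊞⊞⊞⊞⊞
∙∙⊞⊞⊞⊞⊞
???????

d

∙∙∙∙∙∙∙
∙⊞⊞⊞⊞⊞∙
∙⊞⊞⊞⊞⊞∙
∙∙∙⊚∙∙∙
∙⊞⊞⊞⊞⊞⊞
∙⊞⊞⊞⊞⊞⊞
???????

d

∙∙∙∙∙∙∙
⊞⊞⊞⊞⊞∙⊞
⊞⊞⊞⊞⊞∙⊞
∙∙∙⊚∙∙⊞
⊞⊞⊞⊞⊞⊞⊞
⊞⊞⊞⊞⊞⊞⊞
???????

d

∙∙∙∙∙∙∙
⊞⊞⊞⊞∙⊞⊞
⊞⊞⊞⊞∙⊞⊞
∙∙∙⊚∙⊞⊞
⊞⊞⊞⊞⊞⊞⊞
⊞⊞⊞⊞⊞⊞⊞
???????

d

∙∙∙∙∙∙?
⊞⊞⊞∙⊞⊞?
⊞⊞⊞∙⊞⊞?
∙∙∙⊚⊞⊞?
⊞⊞⊞⊞⊞⊞?
⊞⊞⊞⊞⊞⊞?
???????

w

⊞⊞⊞∙⊞∙?
∙∙∙∙∙∙?
⊞⊞⊞∙⊞⊞?
⊞⊞⊞⊚⊞⊞?
∙∙∙∙⊞⊞?
⊞⊞⊞⊞⊞⊞?
⊞⊞⊞⊞⊞⊞?

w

⊞⊞⊞∙⊞∙?
⊞⊞⊞∙⊞∙?
∙∙∙∙∙∙?
⊞⊞⊞⊚⊞⊞?
⊞⊞⊞∙⊞⊞?
∙∙∙∙⊞⊞?
⊞⊞⊞⊞⊞⊞?

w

???????
⊞⊞⊞∙⊞∙?
⊞⊞⊞∙⊞∙?
∙∙∙⊚∙∙?
⊞⊞⊞∙⊞⊞?
⊞⊞⊞∙⊞⊞?
∙∙∙∙⊞⊞?

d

???????
⊞⊞∙⊞∙⊞?
⊞⊞∙⊞∙⊞?
∙∙∙⊚∙⊞?
⊞⊞∙⊞⊞⊞?
⊞⊞∙⊞⊞⊞?
∙∙∙⊞⊞??

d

???????
⊞∙⊞∙⊞⊞?
⊞∙⊞∙⊞⊞?
∙∙∙⊚⊞⊞?
⊞∙⊞⊞⊞⊞?
⊞∙⊞⊞⊞⊞?
∙∙⊞⊞???

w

???????
?∙⊞∙⊞⊞?
⊞∙⊞∙⊞⊞?
⊞∙⊞⊚⊞⊞?
∙∙∙∙⊞⊞?
⊞∙⊞⊞⊞⊞?
⊞∙⊞⊞⊞⊞?

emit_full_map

????????∙⊞∙⊞⊞
∙∙⊞⊞⊞⊞⊞⊞∙⊞∙⊞⊞
⊞∙⊞⊞⊞⊞⊞⊞∙⊞⊚⊞⊞
∙∙∙∙∙∙∙∙∙∙∙⊞⊞
∙∙∙⊞⊞⊞⊞⊞∙⊞⊞⊞⊞
∙∙∙⊞⊞⊞⊞⊞∙⊞⊞⊞⊞
∙∙∙∙∙∙∙∙∙⊞⊞??
∙∙∙⊞⊞⊞⊞⊞⊞⊞⊞??
∙∙∙⊞⊞⊞⊞⊞⊞⊞⊞??

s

?∙⊞∙⊞⊞?
⊞∙⊞∙⊞⊞?
⊞∙⊞∙⊞⊞?
∙∙∙⊚⊞⊞?
⊞∙⊞⊞⊞⊞?
⊞∙⊞⊞⊞⊞?
∙∙⊞⊞???

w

???????
?∙⊞∙⊞⊞?
⊞∙⊞∙⊞⊞?
⊞∙⊞⊚⊞⊞?
∙∙∙∙⊞⊞?
⊞∙⊞⊞⊞⊞?
⊞∙⊞⊞⊞⊞?

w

???????
?∙⊞∙⊞⊞?
?∙⊞∙⊞⊞?
⊞∙⊞⊚⊞⊞?
⊞∙⊞∙⊞⊞?
∙∙∙∙⊞⊞?
⊞∙⊞⊞⊞⊞?

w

???????
?∙∙∙⊞⊞?
?∙⊞∙⊞⊞?
?∙⊞⊚⊞⊞?
⊞∙⊞∙⊞⊞?
⊞∙⊞∙⊞⊞?
∙∙∙∙⊞⊞?

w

???????
?∙∙∙⊞⊞?
?∙∙∙⊞⊞?
?∙⊞⊚⊞⊞?
?∙⊞∙⊞⊞?
⊞∙⊞∙⊞⊞?
⊞∙⊞∙⊞⊞?

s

?∙∙∙⊞⊞?
?∙∙∙⊞⊞?
?∙⊞∙⊞⊞?
?∙⊞⊚⊞⊞?
⊞∙⊞∙⊞⊞?
⊞∙⊞∙⊞⊞?
∙∙∙∙⊞⊞?

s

?∙∙∙⊞⊞?
?∙⊞∙⊞⊞?
?∙⊞∙⊞⊞?
⊞∙⊞⊚⊞⊞?
⊞∙⊞∙⊞⊞?
∙∙∙∙⊞⊞?
⊞∙⊞⊞⊞⊞?

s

?∙⊞∙⊞⊞?
?∙⊞∙⊞⊞?
⊞∙⊞∙⊞⊞?
⊞∙⊞⊚⊞⊞?
∙∙∙∙⊞⊞?
⊞∙⊞⊞⊞⊞?
⊞∙⊞⊞⊞⊞?

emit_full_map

????????∙∙∙⊞⊞
????????∙∙∙⊞⊞
????????∙⊞∙⊞⊞
????????∙⊞∙⊞⊞
∙∙⊞⊞⊞⊞⊞⊞∙⊞∙⊞⊞
⊞∙⊞⊞⊞⊞⊞⊞∙⊞⊚⊞⊞
∙∙∙∙∙∙∙∙∙∙∙⊞⊞
∙∙∙⊞⊞⊞⊞⊞∙⊞⊞⊞⊞
∙∙∙⊞⊞⊞⊞⊞∙⊞⊞⊞⊞
∙∙∙∙∙∙∙∙∙⊞⊞??
∙∙∙⊞⊞⊞⊞⊞⊞⊞⊞??
∙∙∙⊞⊞⊞⊞⊞⊞⊞⊞??


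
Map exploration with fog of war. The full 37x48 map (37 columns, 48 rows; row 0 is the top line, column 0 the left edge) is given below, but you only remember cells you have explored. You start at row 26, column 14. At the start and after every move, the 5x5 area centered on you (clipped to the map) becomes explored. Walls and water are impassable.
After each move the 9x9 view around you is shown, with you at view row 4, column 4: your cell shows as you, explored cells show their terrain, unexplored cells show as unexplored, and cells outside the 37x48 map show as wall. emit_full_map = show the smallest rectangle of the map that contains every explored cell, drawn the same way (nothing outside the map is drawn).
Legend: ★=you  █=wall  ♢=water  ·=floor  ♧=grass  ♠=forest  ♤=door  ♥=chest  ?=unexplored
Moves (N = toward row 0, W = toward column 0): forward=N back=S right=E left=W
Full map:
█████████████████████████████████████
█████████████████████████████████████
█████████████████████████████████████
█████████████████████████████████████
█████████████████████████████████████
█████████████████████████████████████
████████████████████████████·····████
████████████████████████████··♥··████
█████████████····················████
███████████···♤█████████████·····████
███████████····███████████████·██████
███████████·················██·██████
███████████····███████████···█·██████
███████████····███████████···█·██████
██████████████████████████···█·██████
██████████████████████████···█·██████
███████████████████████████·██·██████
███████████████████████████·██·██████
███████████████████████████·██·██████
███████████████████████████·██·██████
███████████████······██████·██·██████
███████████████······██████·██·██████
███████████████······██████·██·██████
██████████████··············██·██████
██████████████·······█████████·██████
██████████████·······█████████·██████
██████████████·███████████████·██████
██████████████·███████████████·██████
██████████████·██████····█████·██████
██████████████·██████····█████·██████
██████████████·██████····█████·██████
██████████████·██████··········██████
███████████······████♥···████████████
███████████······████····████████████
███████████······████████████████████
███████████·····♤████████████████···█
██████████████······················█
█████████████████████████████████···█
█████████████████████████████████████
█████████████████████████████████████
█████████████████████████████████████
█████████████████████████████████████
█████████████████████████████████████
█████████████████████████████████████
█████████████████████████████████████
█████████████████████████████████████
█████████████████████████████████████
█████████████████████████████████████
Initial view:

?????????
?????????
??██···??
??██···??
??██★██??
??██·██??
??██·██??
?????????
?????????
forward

?????????
?????????
??██···??
??██···??
??██★··??
??██·██??
??██·██??
??██·██??
?????????

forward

?????????
?????????
??███··??
??██···??
??██★··??
??██···??
??██·██??
??██·██??
??██·██??

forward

?????????
?????????
??███··??
??███··??
??██★··??
??██···??
??██···??
??██·██??
??██·██??

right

?????????
?????????
?███···??
?███···??
?██·★··??
?██····??
?██····??
?██·██???
?██·██???

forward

?????????
?????????
??██···??
?███···??
?███★··??
?██····??
?██····??
?██····??
?██·██???

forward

?????????
?????????
??█████??
??██···??
?███★··??
?███···??
?██····??
?██····??
?██····??

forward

?????????
?????????
??█████??
??█████??
??██★··??
?███···??
?███···??
?██····??
?██····??

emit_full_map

?█████
?█████
?██★··
███···
███···
██····
██····
██····
██·██?
██·██?
██·██?

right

?????????
?????????
?██████??
?██████??
?██·★··??
███····??
███····??
██····???
██····???

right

?????????
?????????
███████??
███████??
██··★··??
██·····??
██·····??
█····????
█····????

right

?????????
?????????
███████??
███████??
█···★··??
█······??
█······??
····?????
····?????

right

?????????
?????????
███████??
███████??
····★·█??
······█??
······█??
···??????
···??????

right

?????????
?????????
███████??
███████??
····★██??
·····██??
·····██??
··???????
··???????

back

?????????
███████??
███████??
·····██??
····★██??
·····██??
·······??
··???????
··???????

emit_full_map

?██████████
?██████████
?██······██
███·····★██
███······██
██·········
██····?????
██····?????
██·██??????
██·██??????
██·██??????

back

███████??
███████??
·····██??
·····██??
····★██??
·······??
·····██??
··???????
█????????

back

███████??
·····██??
·····██??
·····██??
····★··??
·····██??
·····██??
█????????
█????????

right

██████???
····██???
····███??
····███??
····★··??
····███??
····███??
?????????
?????????

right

█████????
···██????
···████??
···████??
····★··??
···████??
···████??
?????????
?????????

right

████?????
··██?????
··█████??
··█████??
····★··??
··█████??
··█████??
?????????
?????????

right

███??????
·██??????
·██████??
·██████??
····★··??
·██████??
·██████??
?????????
?????????

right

██???????
██???????
██████·??
██████·??
····★··??
███████??
███████??
?????????
?????????

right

█????????
█????????
█████·█??
█████·█??
····★·█??
███████??
███████??
?????????
?????????

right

?????????
?????????
████·██??
████·██??
····★██??
███████??
███████??
?????????
?????????

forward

?????????
?????????
??██·██??
████·██??
████★██??
·····██??
███████??
███████??
?????????

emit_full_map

?██████████???????
?██████████???????
?██······██??██·██
███······██████·██
███······██████★██
██··············██
██·······█████████
██·······█████████
██·██?????????????
██·██?????????????
██·██?????????????

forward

?????????
?????????
??██·██??
??██·██??
████★██??
████·██??
·····██??
███████??
███████??

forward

?????????
?????????
??██·██??
??██·██??
??██★██??
████·██??
████·██??
·····██??
███████??

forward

?????????
?????????
??██·██??
??██·██??
??██★██??
??██·██??
████·██??
████·██??
·····██??

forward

?????????
?????????
??██·██??
??██·██??
??██★██??
??██·██??
??██·██??
████·██??
████·██??

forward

?????????
?????????
??█···█??
??██·██??
??██★██??
??██·██??
??██·██??
??██·██??
████·██??

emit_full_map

?????????????█···█
?????????????██·██
?????????????██★██
?██████████??██·██
?██████████??██·██
?██······██??██·██
███······██████·██
███······██████·██
██··············██
██·······█████████
██·······█████████
██·██?????????????
██·██?????????????
██·██?????????????

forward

?????????
?????????
??█···█??
??█···█??
??██★██??
??██·██??
??██·██??
??██·██??
??██·██??

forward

?????????
?????????
??█···█??
??█···█??
??█·★·█??
??██·██??
??██·██??
??██·██??
??██·██??

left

?????????
?????????
??██···█?
??██···█?
??██★··█?
??███·██?
??███·██?
█??██·██?
█??██·██?

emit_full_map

????????????██···█
????????????██···█
????????????██★··█
????????????███·██
????????????███·██
?██████████??██·██
?██████████??██·██
?██······██??██·██
███······██████·██
███······██████·██
██··············██
██·······█████████
██·······█████████
██·██?????????????
██·██?????????????
██·██?????????????


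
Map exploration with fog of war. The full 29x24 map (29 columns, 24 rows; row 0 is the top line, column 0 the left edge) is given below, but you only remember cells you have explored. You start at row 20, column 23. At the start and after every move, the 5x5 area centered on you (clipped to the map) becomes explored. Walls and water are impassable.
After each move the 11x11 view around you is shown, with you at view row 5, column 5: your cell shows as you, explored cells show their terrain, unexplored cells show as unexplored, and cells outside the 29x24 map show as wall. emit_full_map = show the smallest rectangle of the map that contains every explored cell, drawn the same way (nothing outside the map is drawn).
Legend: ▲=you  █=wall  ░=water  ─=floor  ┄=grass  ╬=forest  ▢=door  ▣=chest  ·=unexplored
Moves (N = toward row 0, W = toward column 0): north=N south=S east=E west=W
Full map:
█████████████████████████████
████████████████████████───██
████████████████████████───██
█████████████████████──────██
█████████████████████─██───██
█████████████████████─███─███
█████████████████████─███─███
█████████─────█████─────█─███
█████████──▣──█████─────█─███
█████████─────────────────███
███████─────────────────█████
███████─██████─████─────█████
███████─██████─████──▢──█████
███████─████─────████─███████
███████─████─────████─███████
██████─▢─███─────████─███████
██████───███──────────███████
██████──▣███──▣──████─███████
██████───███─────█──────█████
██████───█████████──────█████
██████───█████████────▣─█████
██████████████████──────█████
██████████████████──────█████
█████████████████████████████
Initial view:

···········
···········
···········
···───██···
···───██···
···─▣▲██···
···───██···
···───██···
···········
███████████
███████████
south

···········
···········
···───██···
···───██···
···─▣─██···
···──▲██···
···───██···
···█████···
███████████
███████████
███████████

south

···········
···───██···
···───██···
···─▣─██···
···───██···
···──▲██···
···█████···
███████████
███████████
███████████
███████████

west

···········
····───██··
····───██··
···──▣─██··
···────██··
···──▲─██··
···██████··
███████████
███████████
███████████
███████████

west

···········
·····───██·
·····───██·
···───▣─██·
···─────██·
···──▲──██·
···███████·
███████████
███████████
███████████
███████████

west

···········
······───██
······───██
···────▣─██
···──────██
···──▲───██
···████████
███████████
███████████
███████████
███████████

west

···········
·······───█
·······───█
···█────▣─█
···█──────█
···█─▲────█
···████████
███████████
███████████
███████████
███████████

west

···········
········───
········───
···██────▣─
···██──────
···██▲─────
···████████
███████████
███████████
███████████
███████████

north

···········
···········
········───
···██──────
···██────▣─
···██▲─────
···██──────
···████████
███████████
███████████
███████████

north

···········
···········
···········
···─█──────
···██──────
···██▲───▣─
···██──────
···██──────
···████████
███████████
███████████

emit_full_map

─█──────██
██──────██
██▲───▣─██
██──────██
██──────██
██████████

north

···········
···········
···········
···─████···
···─█──────
···██▲─────
···██────▣─
···██──────
···██──────
···████████
███████████

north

···········
···········
···········
···─────···
···─████···
···─█▲─────
···██──────
···██────▣─
···██──────
···██──────
···████████

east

···········
···········
···········
··──────···
··─████─···
··─█─▲────█
··██──────█
··██────▣─█
··██──────█
··██──────█
··█████████

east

···········
···········
···········
·──────█···
·─████─█···
·─█──▲───██
·██──────██
·██────▣─██
·██──────██
·██──────██
·██████████

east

···········
···········
···········
──────██···
─████─██···
─█───▲──██·
██──────██·
██────▣─██·
██──────██·
██──────██·
██████████·

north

···········
···········
···········
···██─██···
──────██···
─████▲██···
─█──────██·
██──────██·
██────▣─██·
██──────██·
██──────██·

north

···········
···········
···········
···██─██···
···██─██···
─────▲██···
─████─██···
─█──────██·
██──────██·
██────▣─██·
██──────██·

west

···········
···········
···········
···███─██··
···███─██··
·────▲─██··
·─████─██··
·─█──────██
·██──────██
·██────▣─██
·██──────██

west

···········
···········
···········
···████─██·
···████─██·
··───▲──██·
··─████─██·
··─█──────█
··██──────█
··██────▣─█
··██──────█

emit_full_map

·████─██··
·████─██··
───▲──██··
─████─██··
─█──────██
██──────██
██────▣─██
██──────██
██──────██
██████████

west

···········
···········
···········
···─████─██
···─████─██
···──▲───██
···─████─██
···─█──────
···██──────
···██────▣─
···██──────

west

···········
···········
···········
···──████─█
···──████─█
···──▲────█
···──████─█
···──█─────
····██─────
····██────▣
····██─────

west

···········
···········
···········
···───████─
···───████─
···──▲─────
···▣──████─
···───█────
·····██────
·····██────
·····██────

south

···········
···········
···───████─
···───████─
···────────
···▣─▲████─
···───█────
···████────
·····██────
·····██────
·····██────

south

···········
···───████─
···───████─
···────────
···▣──████─
···──▲█────
···████────
···████────
·····██────
·····██────
·····██████

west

···········
····───████
····───████
···────────
···─▣──████
···──▲─█───
···█████───
···█████───
······██───
······██───
······█████

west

···········
·····───███
·····───███
···────────
···──▣──███
···──▲──█──
···██████──
···██████──
·······██──
·······██──
·······████

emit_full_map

··───████─██··
··───████─██··
──────────██··
──▣──████─██··
──▲──█──────██
██████──────██
██████────▣─██
····██──────██
····██──────██
····██████████

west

···········
······───██
······───██
···█───────
···█──▣──██
···█─▲───█─
···███████─
···███████─
········██─
········██─
········███

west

···········
·······───█
·······───█
···██──────
···██──▣──█
···██▲────█
···████████
···████████
·········██
·········██
·········██

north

···········
···········
·······───█
···██─────█
···██──────
···██▲─▣──█
···██─────█
···████████
···████████
·········██
·········██

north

···········
···········
···········
···██─────█
···██─────█
···██▲─────
···██──▣──█
···██─────█
···████████
···████████
·········██

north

···········
···········
···········
···██───···
···██─────█
···██▲────█
···██──────
···██──▣──█
···██─────█
···████████
···████████

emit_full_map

██───···········
██─────████─██··
██▲────████─██··
██──────────██··
██──▣──████─██··
██─────█──────██
████████──────██
████████────▣─██
······██──────██
······██──────██
······██████████
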